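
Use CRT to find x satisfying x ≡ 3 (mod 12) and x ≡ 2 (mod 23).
255

Using Chinese Remainder Theorem:
M = 12 × 23 = 276
M1 = 23, M2 = 12
y1 = 23^(-1) mod 12 = 11
y2 = 12^(-1) mod 23 = 2
x = (3×23×11 + 2×12×2) mod 276 = 255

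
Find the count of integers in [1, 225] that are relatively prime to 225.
120

225 = 3^2 × 5^2
φ(n) = n × ∏(1 - 1/p) for each prime p dividing n
φ(225) = 225 × (1 - 1/3) × (1 - 1/5) = 120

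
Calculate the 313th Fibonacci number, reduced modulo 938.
629

Matrix identity: Q^n = [[F_(n+1), F_n], [F_n, F_(n-1)]] with Q = [[1,1],[1,0]].
n = 313 = 100111001₂. Square-and-multiply, entries mod 938:
Q^1 = [[1,1],[1,0]]
Q^2 = (Q^1)² = [[2,1],[1,1]]
Q^4 = (Q^2)² = [[5,3],[3,2]]
Q^9 = (Q^4)²·Q = [[55,34],[34,21]]
Q^19 = (Q^9)²·Q = [[199,429],[429,708]]
Q^39 = (Q^19)²·Q = [[231,398],[398,771]]
Q^78 = (Q^39)² = [[715,146],[146,569]]
Q^156 = (Q^78)² = [[695,802],[802,831]]
Q^313 = (Q^156)²·Q = [[391,629],[629,700]]
F_313 mod 938 = Q^313[0][1] = 629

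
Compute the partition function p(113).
851376628

p(n) counts ways to write n as a sum of positive integers (order ignored).
Euler's pentagonal recurrence: p(k) = p(k-1) + p(k-2) - p(k-5) - p(k-7) + p(k-12) + p(k-15) - ... (offsets j(3j∓1)/2, signs ++--, p(0)=1, p(<0)=0).
DP table for k = 0..112: p(0)=1, p(1)=1, p(2)=2, p(3)=3, p(4)=5, p(5)=7, p(6)=11, p(7)=15, p(8)=22, p(9)=30, p(10)=42, p(11)=56, p(12)=77, p(13)=101, p(14)=135, p(15)=176, p(16)=231, p(17)=297, p(18)=385, p(19)=490, p(20)=627, p(21)=792, p(22)=1002, p(23)=1255, p(24)=1575, p(25)=1958, p(26)=2436, p(27)=3010, p(28)=3718, p(29)=4565, p(30)=5604, p(31)=6842, p(32)=8349, p(33)=10143, p(34)=12310, p(35)=14883, p(36)=17977, p(37)=21637, p(38)=26015, p(39)=31185, p(40)=37338, p(41)=44583, p(42)=53174, p(43)=63261, p(44)=75175, p(45)=89134, p(46)=105558, p(47)=124754, p(48)=147273, p(49)=173525, p(50)=204226, p(51)=239943, p(52)=281589, p(53)=329931, p(54)=386155, p(55)=451276, p(56)=526823, p(57)=614154, p(58)=715220, p(59)=831820, p(60)=966467, p(61)=1121505, p(62)=1300156, p(63)=1505499, p(64)=1741630, p(65)=2012558, p(66)=2323520, p(67)=2679689, p(68)=3087735, p(69)=3554345, p(70)=4087968, p(71)=4697205, p(72)=5392783, p(73)=6185689, p(74)=7089500, p(75)=8118264, p(76)=9289091, p(77)=10619863, p(78)=12132164, p(79)=13848650, p(80)=15796476, p(81)=18004327, p(82)=20506255, p(83)=23338469, p(84)=26543660, p(85)=30167357, p(86)=34262962, p(87)=38887673, p(88)=44108109, p(89)=49995925, p(90)=56634173, p(91)=64112359, p(92)=72533807, p(93)=82010177, p(94)=92669720, p(95)=104651419, p(96)=118114304, p(97)=133230930, p(98)=150198136, p(99)=169229875, p(100)=190569292, p(101)=214481126, p(102)=241265379, p(103)=271248950, p(104)=304801365, p(105)=342325709, p(106)=384276336, p(107)=431149389, p(108)=483502844, p(109)=541946240, p(110)=607163746, p(111)=679903203, p(112)=761002156.
Final step: p(113) = p(112) + p(111) - p(108) - p(106) + p(101) + p(98) - p(91) - p(87) + p(78) + p(73) - p(62) - p(56) + p(43) + p(36) - p(21) - p(13)
= 761002156 + 679903203 - 483502844 - 384276336 + 214481126 + 150198136 - 64112359 - 38887673 + 12132164 + 6185689 - 1300156 - 526823 + 63261 + 17977 - 792 - 101
= 851376628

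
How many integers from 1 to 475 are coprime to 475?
360

475 = 5^2 × 19
φ(n) = n × ∏(1 - 1/p) for each prime p dividing n
φ(475) = 475 × (1 - 1/5) × (1 - 1/19) = 360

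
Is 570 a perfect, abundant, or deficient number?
abundant

Proper divisors of 570: sum = 1 + 2 + 3 + 5 + 6 + 10 + 15 + 19 + 30 + 38 + 57 + 95 + 114 + 190 + 285 = 870
Since 870 > 570, 570 is abundant.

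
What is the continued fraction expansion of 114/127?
[0; 1, 8, 1, 3, 3]

Euclidean algorithm steps:
114 = 0 × 127 + 114
127 = 1 × 114 + 13
114 = 8 × 13 + 10
13 = 1 × 10 + 3
10 = 3 × 3 + 1
3 = 3 × 1 + 0
Continued fraction: [0; 1, 8, 1, 3, 3]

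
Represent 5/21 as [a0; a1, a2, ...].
[0; 4, 5]

Euclidean algorithm steps:
5 = 0 × 21 + 5
21 = 4 × 5 + 1
5 = 5 × 1 + 0
Continued fraction: [0; 4, 5]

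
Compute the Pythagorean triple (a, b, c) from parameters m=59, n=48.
(1177, 5664, 5785)

Euclid's formula: a = m² - n², b = 2mn, c = m² + n²
m = 59, n = 48
a = 59² - 48² = 3481 - 2304 = 1177
b = 2 × 59 × 48 = 5664
c = 59² + 48² = 3481 + 2304 = 5785
Verification: 1177² + 5664² = 1385329 + 32080896 = 33466225 = 5785² ✓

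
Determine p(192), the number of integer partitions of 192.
1987276856363

p(n) counts ways to write n as a sum of positive integers (order ignored).
Euler's pentagonal recurrence: p(k) = p(k-1) + p(k-2) - p(k-5) - p(k-7) + p(k-12) + p(k-15) - ... (offsets j(3j∓1)/2, signs ++--, p(0)=1, p(<0)=0).
DP table for k = 0..191: p(0)=1, p(1)=1, p(2)=2, p(3)=3, p(4)=5, p(5)=7, p(6)=11, p(7)=15, p(8)=22, p(9)=30, p(10)=42, p(11)=56, p(12)=77, p(13)=101, p(14)=135, p(15)=176, p(16)=231, p(17)=297, p(18)=385, p(19)=490, p(20)=627, p(21)=792, p(22)=1002, p(23)=1255, p(24)=1575, p(25)=1958, p(26)=2436, p(27)=3010, p(28)=3718, p(29)=4565, p(30)=5604, p(31)=6842, p(32)=8349, p(33)=10143, p(34)=12310, p(35)=14883, p(36)=17977, p(37)=21637, p(38)=26015, p(39)=31185, p(40)=37338, p(41)=44583, p(42)=53174, p(43)=63261, p(44)=75175, p(45)=89134, p(46)=105558, p(47)=124754, p(48)=147273, p(49)=173525, p(50)=204226, p(51)=239943, p(52)=281589, p(53)=329931, p(54)=386155, p(55)=451276, p(56)=526823, p(57)=614154, p(58)=715220, p(59)=831820, p(60)=966467, p(61)=1121505, p(62)=1300156, p(63)=1505499, p(64)=1741630, p(65)=2012558, p(66)=2323520, p(67)=2679689, p(68)=3087735, p(69)=3554345, p(70)=4087968, p(71)=4697205, p(72)=5392783, p(73)=6185689, p(74)=7089500, p(75)=8118264, p(76)=9289091, p(77)=10619863, p(78)=12132164, p(79)=13848650, p(80)=15796476, p(81)=18004327, p(82)=20506255, p(83)=23338469, p(84)=26543660, p(85)=30167357, p(86)=34262962, p(87)=38887673, p(88)=44108109, p(89)=49995925, p(90)=56634173, p(91)=64112359, p(92)=72533807, p(93)=82010177, p(94)=92669720, p(95)=104651419, p(96)=118114304, p(97)=133230930, p(98)=150198136, p(99)=169229875, p(100)=190569292, p(101)=214481126, p(102)=241265379, p(103)=271248950, p(104)=304801365, p(105)=342325709, p(106)=384276336, p(107)=431149389, p(108)=483502844, p(109)=541946240, p(110)=607163746, p(111)=679903203, p(112)=761002156, p(113)=851376628, p(114)=952050665, p(115)=1064144451, p(116)=1188908248, p(117)=1327710076, p(118)=1482074143, p(119)=1653668665, p(120)=1844349560, p(121)=2056148051, p(122)=2291320912, p(123)=2552338241, p(124)=2841940500, p(125)=3163127352, p(126)=3519222692, p(127)=3913864295, p(128)=4351078600, p(129)=4835271870, p(130)=5371315400, p(131)=5964539504, p(132)=6620830889, p(133)=7346629512, p(134)=8149040695, p(135)=9035836076, p(136)=10015581680, p(137)=11097645016, p(138)=12292341831, p(139)=13610949895, p(140)=15065878135, p(141)=16670689208, p(142)=18440293320, p(143)=20390982757, p(144)=22540654445, p(145)=24908858009, p(146)=27517052599, p(147)=30388671978, p(148)=33549419497, p(149)=37027355200, p(150)=40853235313, p(151)=45060624582, p(152)=49686288421, p(153)=54770336324, p(154)=60356673280, p(155)=66493182097, p(156)=73232243759, p(157)=80630964769, p(158)=88751778802, p(159)=97662728555, p(160)=107438159466, p(161)=118159068427, p(162)=129913904637, p(163)=142798995930, p(164)=156919475295, p(165)=172389800255, p(166)=189334822579, p(167)=207890420102, p(168)=228204732751, p(169)=250438925115, p(170)=274768617130, p(171)=301384802048, p(172)=330495499613, p(173)=362326859895, p(174)=397125074750, p(175)=435157697830, p(176)=476715857290, p(177)=522115831195, p(178)=571701605655, p(179)=625846753120, p(180)=684957390936, p(181)=749474411781, p(182)=819876908323, p(183)=896684817527, p(184)=980462880430, p(185)=1071823774337, p(186)=1171432692373, p(187)=1280011042268, p(188)=1398341745571, p(189)=1527273599625, p(190)=1667727404093, p(191)=1820701100652.
Final step: p(192) = p(191) + p(190) - p(187) - p(185) + p(180) + p(177) - p(170) - p(166) + p(157) + p(152) - p(141) - p(135) + p(122) + p(115) - p(100) - p(92) + p(75) + p(66) - p(47) - p(37) + p(16) + p(5)
= 1820701100652 + 1667727404093 - 1280011042268 - 1071823774337 + 684957390936 + 522115831195 - 274768617130 - 189334822579 + 80630964769 + 49686288421 - 16670689208 - 9035836076 + 2291320912 + 1064144451 - 190569292 - 72533807 + 8118264 + 2323520 - 124754 - 21637 + 231 + 7
= 1987276856363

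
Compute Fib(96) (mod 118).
20

Matrix identity: Q^n = [[F_(n+1), F_n], [F_n, F_(n-1)]] with Q = [[1,1],[1,0]].
n = 96 = 1100000₂. Square-and-multiply, entries mod 118:
Q^1 = [[1,1],[1,0]]
Q^3 = (Q^1)²·Q = [[3,2],[2,1]]
Q^6 = (Q^3)² = [[13,8],[8,5]]
Q^12 = (Q^6)² = [[115,26],[26,89]]
Q^24 = (Q^12)² = [[95,112],[112,101]]
Q^48 = (Q^24)² = [[93,4],[4,89]]
Q^96 = (Q^48)² = [[51,20],[20,31]]
F_96 mod 118 = Q^96[0][1] = 20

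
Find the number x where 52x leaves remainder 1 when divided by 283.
49

gcd(52, 283) = 1, so the inverse exists.
Extended Euclidean algorithm on (283, 52):
283 = 5 × 52 + 23  ⟹  23 = (1)·283 + (-5)·52
52 = 2 × 23 + 6  ⟹  6 = (-2)·283 + (11)·52
23 = 3 × 6 + 5  ⟹  5 = (7)·283 + (-38)·52
6 = 1 × 5 + 1  ⟹  1 = (-9)·283 + (49)·52
So (49)·52 ≡ 1 (mod 283), i.e. 52^(-1) ≡ 49 (mod 283).
Check: 52 × 49 = 2548 ≡ 1 (mod 283)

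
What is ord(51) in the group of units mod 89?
88

89 is prime, so ord(51) divides φ(89) = 88.
Divisors of 88: 1, 2, 4, 8, 11, 22, 44, 88.
Repeated squaring: 51^1 ≡ 51, 51^2 ≡ 20, 51^4 ≡ 44, 51^8 ≡ 67, 51^16 ≡ 39, 51^32 ≡ 8, 51^64 ≡ 64 (mod 89).
Test 51^d mod 89 for each divisor d in increasing order:
51^1 ≡ 51
51^2 ≡ 20
51^4 ≡ 44
51^8 ≡ 67
51^11 = 51^8·51^2·51^1 ≡ 77
51^22 = 51^16·51^4·51^2 ≡ 55
51^44 = 51^32·51^8·51^4 ≡ 88
51^88 = 51^64·51^16·51^8 ≡ 1  ← first divisor giving 1
The order is 88.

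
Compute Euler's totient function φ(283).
282

283 = 283
φ(n) = n × ∏(1 - 1/p) for each prime p dividing n
φ(283) = 283 × (1 - 1/283) = 282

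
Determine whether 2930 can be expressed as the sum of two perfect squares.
11² + 53² (a=11, b=53)

Factorization: 2930 = 2 × 5 × 293
By Fermat: n is sum of two squares iff every prime p ≡ 3 (mod 4) appears to even power.
All primes ≡ 3 (mod 4) appear to even power.
Search a = 0, 1, 2, … for 2930 - a² a perfect square: first hit at a = 11: 2930 - 121 = 2809 = 53².
2930 = 11² + 53² = 121 + 2809 ✓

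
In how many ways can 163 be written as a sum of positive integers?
142798995930

p(n) counts ways to write n as a sum of positive integers (order ignored).
Euler's pentagonal recurrence: p(k) = p(k-1) + p(k-2) - p(k-5) - p(k-7) + p(k-12) + p(k-15) - ... (offsets j(3j∓1)/2, signs ++--, p(0)=1, p(<0)=0).
DP table for k = 0..162: p(0)=1, p(1)=1, p(2)=2, p(3)=3, p(4)=5, p(5)=7, p(6)=11, p(7)=15, p(8)=22, p(9)=30, p(10)=42, p(11)=56, p(12)=77, p(13)=101, p(14)=135, p(15)=176, p(16)=231, p(17)=297, p(18)=385, p(19)=490, p(20)=627, p(21)=792, p(22)=1002, p(23)=1255, p(24)=1575, p(25)=1958, p(26)=2436, p(27)=3010, p(28)=3718, p(29)=4565, p(30)=5604, p(31)=6842, p(32)=8349, p(33)=10143, p(34)=12310, p(35)=14883, p(36)=17977, p(37)=21637, p(38)=26015, p(39)=31185, p(40)=37338, p(41)=44583, p(42)=53174, p(43)=63261, p(44)=75175, p(45)=89134, p(46)=105558, p(47)=124754, p(48)=147273, p(49)=173525, p(50)=204226, p(51)=239943, p(52)=281589, p(53)=329931, p(54)=386155, p(55)=451276, p(56)=526823, p(57)=614154, p(58)=715220, p(59)=831820, p(60)=966467, p(61)=1121505, p(62)=1300156, p(63)=1505499, p(64)=1741630, p(65)=2012558, p(66)=2323520, p(67)=2679689, p(68)=3087735, p(69)=3554345, p(70)=4087968, p(71)=4697205, p(72)=5392783, p(73)=6185689, p(74)=7089500, p(75)=8118264, p(76)=9289091, p(77)=10619863, p(78)=12132164, p(79)=13848650, p(80)=15796476, p(81)=18004327, p(82)=20506255, p(83)=23338469, p(84)=26543660, p(85)=30167357, p(86)=34262962, p(87)=38887673, p(88)=44108109, p(89)=49995925, p(90)=56634173, p(91)=64112359, p(92)=72533807, p(93)=82010177, p(94)=92669720, p(95)=104651419, p(96)=118114304, p(97)=133230930, p(98)=150198136, p(99)=169229875, p(100)=190569292, p(101)=214481126, p(102)=241265379, p(103)=271248950, p(104)=304801365, p(105)=342325709, p(106)=384276336, p(107)=431149389, p(108)=483502844, p(109)=541946240, p(110)=607163746, p(111)=679903203, p(112)=761002156, p(113)=851376628, p(114)=952050665, p(115)=1064144451, p(116)=1188908248, p(117)=1327710076, p(118)=1482074143, p(119)=1653668665, p(120)=1844349560, p(121)=2056148051, p(122)=2291320912, p(123)=2552338241, p(124)=2841940500, p(125)=3163127352, p(126)=3519222692, p(127)=3913864295, p(128)=4351078600, p(129)=4835271870, p(130)=5371315400, p(131)=5964539504, p(132)=6620830889, p(133)=7346629512, p(134)=8149040695, p(135)=9035836076, p(136)=10015581680, p(137)=11097645016, p(138)=12292341831, p(139)=13610949895, p(140)=15065878135, p(141)=16670689208, p(142)=18440293320, p(143)=20390982757, p(144)=22540654445, p(145)=24908858009, p(146)=27517052599, p(147)=30388671978, p(148)=33549419497, p(149)=37027355200, p(150)=40853235313, p(151)=45060624582, p(152)=49686288421, p(153)=54770336324, p(154)=60356673280, p(155)=66493182097, p(156)=73232243759, p(157)=80630964769, p(158)=88751778802, p(159)=97662728555, p(160)=107438159466, p(161)=118159068427, p(162)=129913904637.
Final step: p(163) = p(162) + p(161) - p(158) - p(156) + p(151) + p(148) - p(141) - p(137) + p(128) + p(123) - p(112) - p(106) + p(93) + p(86) - p(71) - p(63) + p(46) + p(37) - p(18) - p(8)
= 129913904637 + 118159068427 - 88751778802 - 73232243759 + 45060624582 + 33549419497 - 16670689208 - 11097645016 + 4351078600 + 2552338241 - 761002156 - 384276336 + 82010177 + 34262962 - 4697205 - 1505499 + 105558 + 21637 - 385 - 22
= 142798995930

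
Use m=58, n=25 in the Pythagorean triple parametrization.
(2739, 2900, 3989)

Euclid's formula: a = m² - n², b = 2mn, c = m² + n²
m = 58, n = 25
a = 58² - 25² = 3364 - 625 = 2739
b = 2 × 58 × 25 = 2900
c = 58² + 25² = 3364 + 625 = 3989
Verification: 2739² + 2900² = 7502121 + 8410000 = 15912121 = 3989² ✓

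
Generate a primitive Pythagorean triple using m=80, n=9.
(6319, 1440, 6481)

Euclid's formula: a = m² - n², b = 2mn, c = m² + n²
m = 80, n = 9
a = 80² - 9² = 6400 - 81 = 6319
b = 2 × 80 × 9 = 1440
c = 80² + 9² = 6400 + 81 = 6481
Verification: 6319² + 1440² = 39929761 + 2073600 = 42003361 = 6481² ✓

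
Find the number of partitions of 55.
451276

p(n) counts ways to write n as a sum of positive integers (order ignored).
Euler's pentagonal recurrence: p(k) = p(k-1) + p(k-2) - p(k-5) - p(k-7) + p(k-12) + p(k-15) - ... (offsets j(3j∓1)/2, signs ++--, p(0)=1, p(<0)=0).
DP table for k = 0..54: p(0)=1, p(1)=1, p(2)=2, p(3)=3, p(4)=5, p(5)=7, p(6)=11, p(7)=15, p(8)=22, p(9)=30, p(10)=42, p(11)=56, p(12)=77, p(13)=101, p(14)=135, p(15)=176, p(16)=231, p(17)=297, p(18)=385, p(19)=490, p(20)=627, p(21)=792, p(22)=1002, p(23)=1255, p(24)=1575, p(25)=1958, p(26)=2436, p(27)=3010, p(28)=3718, p(29)=4565, p(30)=5604, p(31)=6842, p(32)=8349, p(33)=10143, p(34)=12310, p(35)=14883, p(36)=17977, p(37)=21637, p(38)=26015, p(39)=31185, p(40)=37338, p(41)=44583, p(42)=53174, p(43)=63261, p(44)=75175, p(45)=89134, p(46)=105558, p(47)=124754, p(48)=147273, p(49)=173525, p(50)=204226, p(51)=239943, p(52)=281589, p(53)=329931, p(54)=386155.
Final step: p(55) = p(54) + p(53) - p(50) - p(48) + p(43) + p(40) - p(33) - p(29) + p(20) + p(15) - p(4)
= 386155 + 329931 - 204226 - 147273 + 63261 + 37338 - 10143 - 4565 + 627 + 176 - 5
= 451276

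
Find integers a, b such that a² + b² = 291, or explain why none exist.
Not possible

Factorization: 291 = 3 × 97
By Fermat: n is sum of two squares iff every prime p ≡ 3 (mod 4) appears to even power.
Prime(s) ≡ 3 (mod 4) with odd exponent: [(3, 1)]
Therefore 291 cannot be expressed as a² + b².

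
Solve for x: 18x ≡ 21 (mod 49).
x ≡ 42 (mod 49)

gcd(18, 49) = 1, which divides 21, so solutions exist.
Find 18^(-1) mod 49 by the extended Euclidean algorithm:
49 = 2 × 18 + 13  ⟹  13 = (1)·49 + (-2)·18
18 = 1 × 13 + 5  ⟹  5 = (-1)·49 + (3)·18
13 = 2 × 5 + 3  ⟹  3 = (3)·49 + (-8)·18
5 = 1 × 3 + 2  ⟹  2 = (-4)·49 + (11)·18
3 = 1 × 2 + 1  ⟹  1 = (7)·49 + (-19)·18
So (-19)·18 ≡ 1 (mod 49), i.e. 18^(-1) ≡ -19 ≡ 30 (mod 49).
x ≡ 30 × 21 = 630 ≡ 42 (mod 49).
Check: 18 × 42 = 756 ≡ 21 (mod 49).
Unique solution: x ≡ 42 (mod 49)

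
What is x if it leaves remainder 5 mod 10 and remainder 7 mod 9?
25

Using Chinese Remainder Theorem:
M = 10 × 9 = 90
M1 = 9, M2 = 10
y1 = 9^(-1) mod 10 = 9
y2 = 10^(-1) mod 9 = 1
x = (5×9×9 + 7×10×1) mod 90 = 25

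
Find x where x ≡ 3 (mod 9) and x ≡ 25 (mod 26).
129

Using Chinese Remainder Theorem:
M = 9 × 26 = 234
M1 = 26, M2 = 9
y1 = 26^(-1) mod 9 = 8
y2 = 9^(-1) mod 26 = 3
x = (3×26×8 + 25×9×3) mod 234 = 129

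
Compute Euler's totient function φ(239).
238

239 = 239
φ(n) = n × ∏(1 - 1/p) for each prime p dividing n
φ(239) = 239 × (1 - 1/239) = 238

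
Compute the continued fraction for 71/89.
[0; 1, 3, 1, 17]

Euclidean algorithm steps:
71 = 0 × 89 + 71
89 = 1 × 71 + 18
71 = 3 × 18 + 17
18 = 1 × 17 + 1
17 = 17 × 1 + 0
Continued fraction: [0; 1, 3, 1, 17]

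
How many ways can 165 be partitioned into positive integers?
172389800255

p(n) counts ways to write n as a sum of positive integers (order ignored).
Euler's pentagonal recurrence: p(k) = p(k-1) + p(k-2) - p(k-5) - p(k-7) + p(k-12) + p(k-15) - ... (offsets j(3j∓1)/2, signs ++--, p(0)=1, p(<0)=0).
DP table for k = 0..164: p(0)=1, p(1)=1, p(2)=2, p(3)=3, p(4)=5, p(5)=7, p(6)=11, p(7)=15, p(8)=22, p(9)=30, p(10)=42, p(11)=56, p(12)=77, p(13)=101, p(14)=135, p(15)=176, p(16)=231, p(17)=297, p(18)=385, p(19)=490, p(20)=627, p(21)=792, p(22)=1002, p(23)=1255, p(24)=1575, p(25)=1958, p(26)=2436, p(27)=3010, p(28)=3718, p(29)=4565, p(30)=5604, p(31)=6842, p(32)=8349, p(33)=10143, p(34)=12310, p(35)=14883, p(36)=17977, p(37)=21637, p(38)=26015, p(39)=31185, p(40)=37338, p(41)=44583, p(42)=53174, p(43)=63261, p(44)=75175, p(45)=89134, p(46)=105558, p(47)=124754, p(48)=147273, p(49)=173525, p(50)=204226, p(51)=239943, p(52)=281589, p(53)=329931, p(54)=386155, p(55)=451276, p(56)=526823, p(57)=614154, p(58)=715220, p(59)=831820, p(60)=966467, p(61)=1121505, p(62)=1300156, p(63)=1505499, p(64)=1741630, p(65)=2012558, p(66)=2323520, p(67)=2679689, p(68)=3087735, p(69)=3554345, p(70)=4087968, p(71)=4697205, p(72)=5392783, p(73)=6185689, p(74)=7089500, p(75)=8118264, p(76)=9289091, p(77)=10619863, p(78)=12132164, p(79)=13848650, p(80)=15796476, p(81)=18004327, p(82)=20506255, p(83)=23338469, p(84)=26543660, p(85)=30167357, p(86)=34262962, p(87)=38887673, p(88)=44108109, p(89)=49995925, p(90)=56634173, p(91)=64112359, p(92)=72533807, p(93)=82010177, p(94)=92669720, p(95)=104651419, p(96)=118114304, p(97)=133230930, p(98)=150198136, p(99)=169229875, p(100)=190569292, p(101)=214481126, p(102)=241265379, p(103)=271248950, p(104)=304801365, p(105)=342325709, p(106)=384276336, p(107)=431149389, p(108)=483502844, p(109)=541946240, p(110)=607163746, p(111)=679903203, p(112)=761002156, p(113)=851376628, p(114)=952050665, p(115)=1064144451, p(116)=1188908248, p(117)=1327710076, p(118)=1482074143, p(119)=1653668665, p(120)=1844349560, p(121)=2056148051, p(122)=2291320912, p(123)=2552338241, p(124)=2841940500, p(125)=3163127352, p(126)=3519222692, p(127)=3913864295, p(128)=4351078600, p(129)=4835271870, p(130)=5371315400, p(131)=5964539504, p(132)=6620830889, p(133)=7346629512, p(134)=8149040695, p(135)=9035836076, p(136)=10015581680, p(137)=11097645016, p(138)=12292341831, p(139)=13610949895, p(140)=15065878135, p(141)=16670689208, p(142)=18440293320, p(143)=20390982757, p(144)=22540654445, p(145)=24908858009, p(146)=27517052599, p(147)=30388671978, p(148)=33549419497, p(149)=37027355200, p(150)=40853235313, p(151)=45060624582, p(152)=49686288421, p(153)=54770336324, p(154)=60356673280, p(155)=66493182097, p(156)=73232243759, p(157)=80630964769, p(158)=88751778802, p(159)=97662728555, p(160)=107438159466, p(161)=118159068427, p(162)=129913904637, p(163)=142798995930, p(164)=156919475295.
Final step: p(165) = p(164) + p(163) - p(160) - p(158) + p(153) + p(150) - p(143) - p(139) + p(130) + p(125) - p(114) - p(108) + p(95) + p(88) - p(73) - p(65) + p(48) + p(39) - p(20) - p(10)
= 156919475295 + 142798995930 - 107438159466 - 88751778802 + 54770336324 + 40853235313 - 20390982757 - 13610949895 + 5371315400 + 3163127352 - 952050665 - 483502844 + 104651419 + 44108109 - 6185689 - 2012558 + 147273 + 31185 - 627 - 42
= 172389800255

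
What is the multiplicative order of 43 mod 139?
6

139 is prime, so ord(43) divides φ(139) = 138.
Divisors of 138: 1, 2, 3, 6, 23, 46, 69, 138.
Repeated squaring: 43^1 ≡ 43, 43^2 ≡ 42, 43^4 ≡ 96, 43^8 ≡ 42, 43^16 ≡ 96, 43^32 ≡ 42, 43^64 ≡ 96, 43^128 ≡ 42 (mod 139).
Test 43^d mod 139 for each divisor d in increasing order:
43^1 ≡ 43
43^2 ≡ 42
43^3 = 43^2·43^1 ≡ 138
43^6 = 43^4·43^2 ≡ 1  ← first divisor giving 1
The order is 6.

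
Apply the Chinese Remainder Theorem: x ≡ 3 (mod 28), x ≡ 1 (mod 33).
199

Using Chinese Remainder Theorem:
M = 28 × 33 = 924
M1 = 33, M2 = 28
y1 = 33^(-1) mod 28 = 17
y2 = 28^(-1) mod 33 = 13
x = (3×33×17 + 1×28×13) mod 924 = 199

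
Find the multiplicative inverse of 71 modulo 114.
53

gcd(71, 114) = 1, so the inverse exists.
Extended Euclidean algorithm on (114, 71):
114 = 1 × 71 + 43  ⟹  43 = (1)·114 + (-1)·71
71 = 1 × 43 + 28  ⟹  28 = (-1)·114 + (2)·71
43 = 1 × 28 + 15  ⟹  15 = (2)·114 + (-3)·71
28 = 1 × 15 + 13  ⟹  13 = (-3)·114 + (5)·71
15 = 1 × 13 + 2  ⟹  2 = (5)·114 + (-8)·71
13 = 6 × 2 + 1  ⟹  1 = (-33)·114 + (53)·71
So (53)·71 ≡ 1 (mod 114), i.e. 71^(-1) ≡ 53 (mod 114).
Check: 71 × 53 = 3763 ≡ 1 (mod 114)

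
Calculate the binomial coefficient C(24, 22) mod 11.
1

Using Lucas' theorem:
Write n=24 and k=22 in base 11:
n in base 11: [2, 2]
k in base 11: [2, 0]
C(24,22) mod 11 = ∏ C(n_i, k_i) mod 11
Digit binomials (mod 11): C(2,2) = 1; C(2,0) = 1
Product: 1 × 1 = 1 ≡ 1 (mod 11)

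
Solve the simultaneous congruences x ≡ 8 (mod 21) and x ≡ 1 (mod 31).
218

Using Chinese Remainder Theorem:
M = 21 × 31 = 651
M1 = 31, M2 = 21
y1 = 31^(-1) mod 21 = 19
y2 = 21^(-1) mod 31 = 3
x = (8×31×19 + 1×21×3) mod 651 = 218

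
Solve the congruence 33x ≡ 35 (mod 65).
x ≡ 5 (mod 65)

gcd(33, 65) = 1, which divides 35, so solutions exist.
Find 33^(-1) mod 65 by the extended Euclidean algorithm:
65 = 1 × 33 + 32  ⟹  32 = (1)·65 + (-1)·33
33 = 1 × 32 + 1  ⟹  1 = (-1)·65 + (2)·33
So (2)·33 ≡ 1 (mod 65), i.e. 33^(-1) ≡ 2 (mod 65).
x ≡ 2 × 35 = 70 ≡ 5 (mod 65).
Check: 33 × 5 = 165 ≡ 35 (mod 65).
Unique solution: x ≡ 5 (mod 65)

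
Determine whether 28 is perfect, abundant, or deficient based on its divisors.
perfect

Proper divisors of 28: sum = 1 + 2 + 4 + 7 + 14 = 28
Since 28 = 28, 28 is perfect.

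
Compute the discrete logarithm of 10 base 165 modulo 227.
48

Baby-step giant-step with step n = ⌈√227⌉ = 16.
Baby steps 165^j mod 227 (j:value) for j=0..15: 0:1, 1:165, 2:212, 3:22, 4:225, 5:124, 6:30, 7:183, 8:4, 9:206, 10:167, 11:88, 12:219, 13:42, 14:120, 15:51.
Giant-step multiplier: 165^(-16) ≡ 165^(226-16) = 165^210 ≡ 71 (mod 227).
Giant steps γ_i = 10·71^i mod 227: γ_0=10, γ_1=29, γ_2=16, γ_3=1 (in table at j=0).
x = i·n + j = 3·16 + 0 = 48.
Check: 165^48 ≡ 10 (mod 227).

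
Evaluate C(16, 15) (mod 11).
5

Using Lucas' theorem:
Write n=16 and k=15 in base 11:
n in base 11: [1, 5]
k in base 11: [1, 4]
C(16,15) mod 11 = ∏ C(n_i, k_i) mod 11
Digit binomials (mod 11): C(1,1) = 1; C(5,4) = 5
Product: 1 × 5 = 5 ≡ 5 (mod 11)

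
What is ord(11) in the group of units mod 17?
16

17 is prime, so ord(11) divides φ(17) = 16.
Divisors of 16: 1, 2, 4, 8, 16.
Repeated squaring: 11^1 ≡ 11, 11^2 ≡ 2, 11^4 ≡ 4, 11^8 ≡ 16, 11^16 ≡ 1 (mod 17).
Test 11^d mod 17 for each divisor d in increasing order:
11^1 ≡ 11
11^2 ≡ 2
11^4 ≡ 4
11^8 ≡ 16
11^16 ≡ 1  ← first divisor giving 1
The order is 16.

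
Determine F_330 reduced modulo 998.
556

Matrix identity: Q^n = [[F_(n+1), F_n], [F_n, F_(n-1)]] with Q = [[1,1],[1,0]].
n = 330 = 101001010₂. Square-and-multiply, entries mod 998:
Q^1 = [[1,1],[1,0]]
Q^2 = (Q^1)² = [[2,1],[1,1]]
Q^5 = (Q^2)²·Q = [[8,5],[5,3]]
Q^10 = (Q^5)² = [[89,55],[55,34]]
Q^20 = (Q^10)² = [[966,777],[777,189]]
Q^41 = (Q^20)²·Q = [[198,963],[963,233]]
Q^82 = (Q^41)² = [[509,883],[883,624]]
Q^165 = (Q^82)²·Q = [[295,850],[850,443]]
Q^330 = (Q^165)² = [[147,556],[556,589]]
F_330 mod 998 = Q^330[0][1] = 556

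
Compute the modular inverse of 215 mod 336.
311

gcd(215, 336) = 1, so the inverse exists.
Extended Euclidean algorithm on (336, 215):
336 = 1 × 215 + 121  ⟹  121 = (1)·336 + (-1)·215
215 = 1 × 121 + 94  ⟹  94 = (-1)·336 + (2)·215
121 = 1 × 94 + 27  ⟹  27 = (2)·336 + (-3)·215
94 = 3 × 27 + 13  ⟹  13 = (-7)·336 + (11)·215
27 = 2 × 13 + 1  ⟹  1 = (16)·336 + (-25)·215
So (-25)·215 ≡ 1 (mod 336), i.e. 215^(-1) ≡ -25 ≡ 311 (mod 336).
Check: 215 × 311 = 66865 ≡ 1 (mod 336)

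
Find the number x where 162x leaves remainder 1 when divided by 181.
19

gcd(162, 181) = 1, so the inverse exists.
Extended Euclidean algorithm on (181, 162):
181 = 1 × 162 + 19  ⟹  19 = (1)·181 + (-1)·162
162 = 8 × 19 + 10  ⟹  10 = (-8)·181 + (9)·162
19 = 1 × 10 + 9  ⟹  9 = (9)·181 + (-10)·162
10 = 1 × 9 + 1  ⟹  1 = (-17)·181 + (19)·162
So (19)·162 ≡ 1 (mod 181), i.e. 162^(-1) ≡ 19 (mod 181).
Check: 162 × 19 = 3078 ≡ 1 (mod 181)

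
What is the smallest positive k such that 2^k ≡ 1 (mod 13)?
12

13 is prime, so ord(2) divides φ(13) = 12.
Divisors of 12: 1, 2, 3, 4, 6, 12.
Repeated squaring: 2^1 ≡ 2, 2^2 ≡ 4, 2^4 ≡ 3, 2^8 ≡ 9 (mod 13).
Test 2^d mod 13 for each divisor d in increasing order:
2^1 ≡ 2
2^2 ≡ 4
2^3 = 2^2·2^1 ≡ 8
2^4 ≡ 3
2^6 = 2^4·2^2 ≡ 12
2^12 = 2^8·2^4 ≡ 1  ← first divisor giving 1
The order is 12.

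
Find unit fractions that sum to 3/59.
1/20 + 1/1180

Greedy algorithm:
3/59: ceiling(59/3) = 20, use 1/20
1/1180: ceiling(1180/1) = 1180, use 1/1180
Result: 3/59 = 1/20 + 1/1180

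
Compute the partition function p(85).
30167357

p(n) counts ways to write n as a sum of positive integers (order ignored).
Euler's pentagonal recurrence: p(k) = p(k-1) + p(k-2) - p(k-5) - p(k-7) + p(k-12) + p(k-15) - ... (offsets j(3j∓1)/2, signs ++--, p(0)=1, p(<0)=0).
DP table for k = 0..84: p(0)=1, p(1)=1, p(2)=2, p(3)=3, p(4)=5, p(5)=7, p(6)=11, p(7)=15, p(8)=22, p(9)=30, p(10)=42, p(11)=56, p(12)=77, p(13)=101, p(14)=135, p(15)=176, p(16)=231, p(17)=297, p(18)=385, p(19)=490, p(20)=627, p(21)=792, p(22)=1002, p(23)=1255, p(24)=1575, p(25)=1958, p(26)=2436, p(27)=3010, p(28)=3718, p(29)=4565, p(30)=5604, p(31)=6842, p(32)=8349, p(33)=10143, p(34)=12310, p(35)=14883, p(36)=17977, p(37)=21637, p(38)=26015, p(39)=31185, p(40)=37338, p(41)=44583, p(42)=53174, p(43)=63261, p(44)=75175, p(45)=89134, p(46)=105558, p(47)=124754, p(48)=147273, p(49)=173525, p(50)=204226, p(51)=239943, p(52)=281589, p(53)=329931, p(54)=386155, p(55)=451276, p(56)=526823, p(57)=614154, p(58)=715220, p(59)=831820, p(60)=966467, p(61)=1121505, p(62)=1300156, p(63)=1505499, p(64)=1741630, p(65)=2012558, p(66)=2323520, p(67)=2679689, p(68)=3087735, p(69)=3554345, p(70)=4087968, p(71)=4697205, p(72)=5392783, p(73)=6185689, p(74)=7089500, p(75)=8118264, p(76)=9289091, p(77)=10619863, p(78)=12132164, p(79)=13848650, p(80)=15796476, p(81)=18004327, p(82)=20506255, p(83)=23338469, p(84)=26543660.
Final step: p(85) = p(84) + p(83) - p(80) - p(78) + p(73) + p(70) - p(63) - p(59) + p(50) + p(45) - p(34) - p(28) + p(15) + p(8)
= 26543660 + 23338469 - 15796476 - 12132164 + 6185689 + 4087968 - 1505499 - 831820 + 204226 + 89134 - 12310 - 3718 + 176 + 22
= 30167357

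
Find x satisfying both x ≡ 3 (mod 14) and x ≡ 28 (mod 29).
115

Using Chinese Remainder Theorem:
M = 14 × 29 = 406
M1 = 29, M2 = 14
y1 = 29^(-1) mod 14 = 1
y2 = 14^(-1) mod 29 = 27
x = (3×29×1 + 28×14×27) mod 406 = 115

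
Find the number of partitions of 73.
6185689

p(n) counts ways to write n as a sum of positive integers (order ignored).
Euler's pentagonal recurrence: p(k) = p(k-1) + p(k-2) - p(k-5) - p(k-7) + p(k-12) + p(k-15) - ... (offsets j(3j∓1)/2, signs ++--, p(0)=1, p(<0)=0).
DP table for k = 0..72: p(0)=1, p(1)=1, p(2)=2, p(3)=3, p(4)=5, p(5)=7, p(6)=11, p(7)=15, p(8)=22, p(9)=30, p(10)=42, p(11)=56, p(12)=77, p(13)=101, p(14)=135, p(15)=176, p(16)=231, p(17)=297, p(18)=385, p(19)=490, p(20)=627, p(21)=792, p(22)=1002, p(23)=1255, p(24)=1575, p(25)=1958, p(26)=2436, p(27)=3010, p(28)=3718, p(29)=4565, p(30)=5604, p(31)=6842, p(32)=8349, p(33)=10143, p(34)=12310, p(35)=14883, p(36)=17977, p(37)=21637, p(38)=26015, p(39)=31185, p(40)=37338, p(41)=44583, p(42)=53174, p(43)=63261, p(44)=75175, p(45)=89134, p(46)=105558, p(47)=124754, p(48)=147273, p(49)=173525, p(50)=204226, p(51)=239943, p(52)=281589, p(53)=329931, p(54)=386155, p(55)=451276, p(56)=526823, p(57)=614154, p(58)=715220, p(59)=831820, p(60)=966467, p(61)=1121505, p(62)=1300156, p(63)=1505499, p(64)=1741630, p(65)=2012558, p(66)=2323520, p(67)=2679689, p(68)=3087735, p(69)=3554345, p(70)=4087968, p(71)=4697205, p(72)=5392783.
Final step: p(73) = p(72) + p(71) - p(68) - p(66) + p(61) + p(58) - p(51) - p(47) + p(38) + p(33) - p(22) - p(16) + p(3)
= 5392783 + 4697205 - 3087735 - 2323520 + 1121505 + 715220 - 239943 - 124754 + 26015 + 10143 - 1002 - 231 + 3
= 6185689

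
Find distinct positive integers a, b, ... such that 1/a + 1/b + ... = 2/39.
1/20 + 1/780

Greedy algorithm:
2/39: ceiling(39/2) = 20, use 1/20
1/780: ceiling(780/1) = 780, use 1/780
Result: 2/39 = 1/20 + 1/780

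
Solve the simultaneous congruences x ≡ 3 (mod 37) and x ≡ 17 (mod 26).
225

Using Chinese Remainder Theorem:
M = 37 × 26 = 962
M1 = 26, M2 = 37
y1 = 26^(-1) mod 37 = 10
y2 = 37^(-1) mod 26 = 19
x = (3×26×10 + 17×37×19) mod 962 = 225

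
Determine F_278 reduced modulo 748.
285

Matrix identity: Q^n = [[F_(n+1), F_n], [F_n, F_(n-1)]] with Q = [[1,1],[1,0]].
n = 278 = 100010110₂. Square-and-multiply, entries mod 748:
Q^1 = [[1,1],[1,0]]
Q^2 = (Q^1)² = [[2,1],[1,1]]
Q^4 = (Q^2)² = [[5,3],[3,2]]
Q^8 = (Q^4)² = [[34,21],[21,13]]
Q^17 = (Q^8)²·Q = [[340,101],[101,239]]
Q^34 = (Q^17)² = [[137,135],[135,2]]
Q^69 = (Q^34)²·Q = [[407,342],[342,65]]
Q^139 = (Q^69)²·Q = [[473,617],[617,604]]
Q^278 = (Q^139)² = [[34,285],[285,497]]
F_278 mod 748 = Q^278[0][1] = 285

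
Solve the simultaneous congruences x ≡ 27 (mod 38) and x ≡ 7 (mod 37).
673

Using Chinese Remainder Theorem:
M = 38 × 37 = 1406
M1 = 37, M2 = 38
y1 = 37^(-1) mod 38 = 37
y2 = 38^(-1) mod 37 = 1
x = (27×37×37 + 7×38×1) mod 1406 = 673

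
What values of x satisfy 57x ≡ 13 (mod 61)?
x ≡ 12 (mod 61)

gcd(57, 61) = 1, which divides 13, so solutions exist.
Find 57^(-1) mod 61 by the extended Euclidean algorithm:
61 = 1 × 57 + 4  ⟹  4 = (1)·61 + (-1)·57
57 = 14 × 4 + 1  ⟹  1 = (-14)·61 + (15)·57
So (15)·57 ≡ 1 (mod 61), i.e. 57^(-1) ≡ 15 (mod 61).
x ≡ 15 × 13 = 195 ≡ 12 (mod 61).
Check: 57 × 12 = 684 ≡ 13 (mod 61).
Unique solution: x ≡ 12 (mod 61)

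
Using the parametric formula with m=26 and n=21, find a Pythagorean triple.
(235, 1092, 1117)

Euclid's formula: a = m² - n², b = 2mn, c = m² + n²
m = 26, n = 21
a = 26² - 21² = 676 - 441 = 235
b = 2 × 26 × 21 = 1092
c = 26² + 21² = 676 + 441 = 1117
Verification: 235² + 1092² = 55225 + 1192464 = 1247689 = 1117² ✓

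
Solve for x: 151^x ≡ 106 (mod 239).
75

Baby-step giant-step with step n = ⌈√239⌉ = 16.
Baby steps 151^j mod 239 (j:value) for j=0..15: 0:1, 1:151, 2:96, 3:156, 4:134, 5:158, 6:197, 7:111, 8:31, 9:140, 10:108, 11:56, 12:91, 13:118, 14:132, 15:95.
Giant-step multiplier: 151^(-16) ≡ 151^(238-16) = 151^222 ≡ 48 (mod 239).
Giant steps γ_i = 106·48^i mod 239: γ_0=106, γ_1=69, γ_2=205, γ_3=41, γ_4=56 (in table at j=11).
x = i·n + j = 4·16 + 11 = 75.
Check: 151^75 ≡ 106 (mod 239).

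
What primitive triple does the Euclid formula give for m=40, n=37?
(231, 2960, 2969)

Euclid's formula: a = m² - n², b = 2mn, c = m² + n²
m = 40, n = 37
a = 40² - 37² = 1600 - 1369 = 231
b = 2 × 40 × 37 = 2960
c = 40² + 37² = 1600 + 1369 = 2969
Verification: 231² + 2960² = 53361 + 8761600 = 8814961 = 2969² ✓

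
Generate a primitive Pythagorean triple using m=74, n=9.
(5395, 1332, 5557)

Euclid's formula: a = m² - n², b = 2mn, c = m² + n²
m = 74, n = 9
a = 74² - 9² = 5476 - 81 = 5395
b = 2 × 74 × 9 = 1332
c = 74² + 9² = 5476 + 81 = 5557
Verification: 5395² + 1332² = 29106025 + 1774224 = 30880249 = 5557² ✓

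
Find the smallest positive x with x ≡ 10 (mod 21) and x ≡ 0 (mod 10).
10

Using Chinese Remainder Theorem:
M = 21 × 10 = 210
M1 = 10, M2 = 21
y1 = 10^(-1) mod 21 = 19
y2 = 21^(-1) mod 10 = 1
x = (10×10×19 + 0×21×1) mod 210 = 10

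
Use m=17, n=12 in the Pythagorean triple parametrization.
(145, 408, 433)

Euclid's formula: a = m² - n², b = 2mn, c = m² + n²
m = 17, n = 12
a = 17² - 12² = 289 - 144 = 145
b = 2 × 17 × 12 = 408
c = 17² + 12² = 289 + 144 = 433
Verification: 145² + 408² = 21025 + 166464 = 187489 = 433² ✓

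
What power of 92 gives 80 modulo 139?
84

Baby-step giant-step with step n = ⌈√139⌉ = 12.
Baby steps 92^j mod 139 (j:value) for j=0..11: 0:1, 1:92, 2:124, 3:10, 4:86, 5:128, 6:100, 7:26, 8:29, 9:27, 10:121, 11:12.
Giant-step multiplier: 92^(-12) ≡ 92^(138-12) = 92^126 ≡ 52 (mod 139).
Giant steps γ_i = 80·52^i mod 139: γ_0=80, γ_1=129, γ_2=36, γ_3=65, γ_4=44, γ_5=64, γ_6=131, γ_7=1 (in table at j=0).
x = i·n + j = 7·12 + 0 = 84.
Check: 92^84 ≡ 80 (mod 139).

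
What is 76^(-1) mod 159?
136

gcd(76, 159) = 1, so the inverse exists.
Extended Euclidean algorithm on (159, 76):
159 = 2 × 76 + 7  ⟹  7 = (1)·159 + (-2)·76
76 = 10 × 7 + 6  ⟹  6 = (-10)·159 + (21)·76
7 = 1 × 6 + 1  ⟹  1 = (11)·159 + (-23)·76
So (-23)·76 ≡ 1 (mod 159), i.e. 76^(-1) ≡ -23 ≡ 136 (mod 159).
Check: 76 × 136 = 10336 ≡ 1 (mod 159)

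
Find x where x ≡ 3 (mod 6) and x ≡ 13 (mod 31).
75

Using Chinese Remainder Theorem:
M = 6 × 31 = 186
M1 = 31, M2 = 6
y1 = 31^(-1) mod 6 = 1
y2 = 6^(-1) mod 31 = 26
x = (3×31×1 + 13×6×26) mod 186 = 75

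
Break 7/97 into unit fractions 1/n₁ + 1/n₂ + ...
1/14 + 1/1358

Greedy algorithm:
7/97: ceiling(97/7) = 14, use 1/14
1/1358: ceiling(1358/1) = 1358, use 1/1358
Result: 7/97 = 1/14 + 1/1358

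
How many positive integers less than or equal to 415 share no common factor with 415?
328

415 = 5 × 83
φ(n) = n × ∏(1 - 1/p) for each prime p dividing n
φ(415) = 415 × (1 - 1/5) × (1 - 1/83) = 328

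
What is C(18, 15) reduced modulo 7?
4

Using Lucas' theorem:
Write n=18 and k=15 in base 7:
n in base 7: [2, 4]
k in base 7: [2, 1]
C(18,15) mod 7 = ∏ C(n_i, k_i) mod 7
Digit binomials (mod 7): C(2,2) = 1; C(4,1) = 4
Product: 1 × 4 = 4 ≡ 4 (mod 7)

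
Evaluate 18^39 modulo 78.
60

Repeated squaring. Binary of 39 = 100111.
18^1 ≡ 18 (mod 78); 18^2 ≡ 12 (mod 78); 18^4 ≡ 66 (mod 78); 18^8 ≡ 66 (mod 78); 18^16 ≡ 66 (mod 78); 18^32 ≡ 66 (mod 78)
18^39 = 18^1 × 18^2 × 18^4 × 18^32 ≡ 60 (mod 78)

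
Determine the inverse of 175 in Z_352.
175

gcd(175, 352) = 1, so the inverse exists.
Extended Euclidean algorithm on (352, 175):
352 = 2 × 175 + 2  ⟹  2 = (1)·352 + (-2)·175
175 = 87 × 2 + 1  ⟹  1 = (-87)·352 + (175)·175
So (175)·175 ≡ 1 (mod 352), i.e. 175^(-1) ≡ 175 (mod 352).
Check: 175 × 175 = 30625 ≡ 1 (mod 352)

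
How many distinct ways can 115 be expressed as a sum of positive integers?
1064144451

p(n) counts ways to write n as a sum of positive integers (order ignored).
Euler's pentagonal recurrence: p(k) = p(k-1) + p(k-2) - p(k-5) - p(k-7) + p(k-12) + p(k-15) - ... (offsets j(3j∓1)/2, signs ++--, p(0)=1, p(<0)=0).
DP table for k = 0..114: p(0)=1, p(1)=1, p(2)=2, p(3)=3, p(4)=5, p(5)=7, p(6)=11, p(7)=15, p(8)=22, p(9)=30, p(10)=42, p(11)=56, p(12)=77, p(13)=101, p(14)=135, p(15)=176, p(16)=231, p(17)=297, p(18)=385, p(19)=490, p(20)=627, p(21)=792, p(22)=1002, p(23)=1255, p(24)=1575, p(25)=1958, p(26)=2436, p(27)=3010, p(28)=3718, p(29)=4565, p(30)=5604, p(31)=6842, p(32)=8349, p(33)=10143, p(34)=12310, p(35)=14883, p(36)=17977, p(37)=21637, p(38)=26015, p(39)=31185, p(40)=37338, p(41)=44583, p(42)=53174, p(43)=63261, p(44)=75175, p(45)=89134, p(46)=105558, p(47)=124754, p(48)=147273, p(49)=173525, p(50)=204226, p(51)=239943, p(52)=281589, p(53)=329931, p(54)=386155, p(55)=451276, p(56)=526823, p(57)=614154, p(58)=715220, p(59)=831820, p(60)=966467, p(61)=1121505, p(62)=1300156, p(63)=1505499, p(64)=1741630, p(65)=2012558, p(66)=2323520, p(67)=2679689, p(68)=3087735, p(69)=3554345, p(70)=4087968, p(71)=4697205, p(72)=5392783, p(73)=6185689, p(74)=7089500, p(75)=8118264, p(76)=9289091, p(77)=10619863, p(78)=12132164, p(79)=13848650, p(80)=15796476, p(81)=18004327, p(82)=20506255, p(83)=23338469, p(84)=26543660, p(85)=30167357, p(86)=34262962, p(87)=38887673, p(88)=44108109, p(89)=49995925, p(90)=56634173, p(91)=64112359, p(92)=72533807, p(93)=82010177, p(94)=92669720, p(95)=104651419, p(96)=118114304, p(97)=133230930, p(98)=150198136, p(99)=169229875, p(100)=190569292, p(101)=214481126, p(102)=241265379, p(103)=271248950, p(104)=304801365, p(105)=342325709, p(106)=384276336, p(107)=431149389, p(108)=483502844, p(109)=541946240, p(110)=607163746, p(111)=679903203, p(112)=761002156, p(113)=851376628, p(114)=952050665.
Final step: p(115) = p(114) + p(113) - p(110) - p(108) + p(103) + p(100) - p(93) - p(89) + p(80) + p(75) - p(64) - p(58) + p(45) + p(38) - p(23) - p(15)
= 952050665 + 851376628 - 607163746 - 483502844 + 271248950 + 190569292 - 82010177 - 49995925 + 15796476 + 8118264 - 1741630 - 715220 + 89134 + 26015 - 1255 - 176
= 1064144451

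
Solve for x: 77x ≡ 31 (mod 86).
x ≡ 73 (mod 86)

gcd(77, 86) = 1, which divides 31, so solutions exist.
Find 77^(-1) mod 86 by the extended Euclidean algorithm:
86 = 1 × 77 + 9  ⟹  9 = (1)·86 + (-1)·77
77 = 8 × 9 + 5  ⟹  5 = (-8)·86 + (9)·77
9 = 1 × 5 + 4  ⟹  4 = (9)·86 + (-10)·77
5 = 1 × 4 + 1  ⟹  1 = (-17)·86 + (19)·77
So (19)·77 ≡ 1 (mod 86), i.e. 77^(-1) ≡ 19 (mod 86).
x ≡ 19 × 31 = 589 ≡ 73 (mod 86).
Check: 77 × 73 = 5621 ≡ 31 (mod 86).
Unique solution: x ≡ 73 (mod 86)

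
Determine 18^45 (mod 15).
3

Repeated squaring. Binary of 45 = 101101.
18^1 ≡ 3 (mod 15); 18^2 ≡ 9 (mod 15); 18^4 ≡ 6 (mod 15); 18^8 ≡ 6 (mod 15); 18^16 ≡ 6 (mod 15); 18^32 ≡ 6 (mod 15)
18^45 = 18^1 × 18^4 × 18^8 × 18^32 ≡ 3 (mod 15)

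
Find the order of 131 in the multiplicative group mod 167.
166

167 is prime, so ord(131) divides φ(167) = 166.
Divisors of 166: 1, 2, 83, 166.
Repeated squaring: 131^1 ≡ 131, 131^2 ≡ 127, 131^4 ≡ 97, 131^8 ≡ 57, 131^16 ≡ 76, 131^32 ≡ 98, 131^64 ≡ 85, 131^128 ≡ 44 (mod 167).
Test 131^d mod 167 for each divisor d in increasing order:
131^1 ≡ 131
131^2 ≡ 127
131^83 = 131^64·131^16·131^2·131^1 ≡ 166
131^166 = 131^128·131^32·131^4·131^2 ≡ 1  ← first divisor giving 1
The order is 166.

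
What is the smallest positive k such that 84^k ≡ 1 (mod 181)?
180

181 is prime, so ord(84) divides φ(181) = 180.
Divisors of 180: 1, 2, 3, 4, 5, 6, 9, 10, 12, 15, 18, 20, 30, 36, 45, 60, 90, 180.
Repeated squaring: 84^1 ≡ 84, 84^2 ≡ 178, 84^4 ≡ 9, 84^8 ≡ 81, 84^16 ≡ 45, 84^32 ≡ 34, 84^64 ≡ 70, 84^128 ≡ 13 (mod 181).
Test 84^d mod 181 for each divisor d in increasing order:
84^1 ≡ 84
84^2 ≡ 178
84^3 = 84^2·84^1 ≡ 110
84^4 ≡ 9
84^5 = 84^4·84^1 ≡ 32
84^6 = 84^4·84^2 ≡ 154
84^9 = 84^8·84^1 ≡ 107
84^10 = 84^8·84^2 ≡ 119
84^12 = 84^8·84^4 ≡ 5
84^15 = 84^8·84^4·84^2·84^1 ≡ 7
84^18 = 84^16·84^2 ≡ 46
84^20 = 84^16·84^4 ≡ 43
84^30 = 84^16·84^8·84^4·84^2 ≡ 49
84^36 = 84^32·84^4 ≡ 125
84^45 = 84^32·84^8·84^4·84^1 ≡ 162
84^60 = 84^32·84^16·84^8·84^4 ≡ 48
84^90 = 84^64·84^16·84^8·84^2 ≡ 180
84^180 = 84^128·84^32·84^16·84^4 ≡ 1  ← first divisor giving 1
The order is 180.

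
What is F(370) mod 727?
102

Matrix identity: Q^n = [[F_(n+1), F_n], [F_n, F_(n-1)]] with Q = [[1,1],[1,0]].
n = 370 = 101110010₂. Square-and-multiply, entries mod 727:
Q^1 = [[1,1],[1,0]]
Q^2 = (Q^1)² = [[2,1],[1,1]]
Q^5 = (Q^2)²·Q = [[8,5],[5,3]]
Q^11 = (Q^5)²·Q = [[144,89],[89,55]]
Q^23 = (Q^11)²·Q = [[567,304],[304,263]]
Q^46 = (Q^23)² = [[242,51],[51,191]]
Q^92 = (Q^46)² = [[97,273],[273,551]]
Q^185 = (Q^92)²·Q = [[576,333],[333,243]]
Q^370 = (Q^185)² = [[649,102],[102,547]]
F_370 mod 727 = Q^370[0][1] = 102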